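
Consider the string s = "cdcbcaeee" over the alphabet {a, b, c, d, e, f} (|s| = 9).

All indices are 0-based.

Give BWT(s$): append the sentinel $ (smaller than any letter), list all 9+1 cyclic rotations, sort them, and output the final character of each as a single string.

eccbd$ceea

rank  rotation    last
    0  $cdcbcaeee  e
    1  aeee$cdcbc  c
    2  bcaeee$cdc  c
    3  caeee$cdcb  b
    4  cbcaeee$cd  d
    5  cdcbcaeee$  $
    6  dcbcaeee$c  c
    7  e$cdcbcaee  e
    8  ee$cdcbcae  e
    9  eee$cdcbca  a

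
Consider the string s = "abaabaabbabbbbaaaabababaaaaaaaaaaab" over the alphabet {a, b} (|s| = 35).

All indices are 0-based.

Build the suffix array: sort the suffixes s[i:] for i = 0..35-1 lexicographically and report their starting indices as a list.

rank | idx | suffix
   0 |  23 | aaaaaaaaaaab
   1 |  24 | aaaaaaaaaab
   2 |  25 | aaaaaaaaab
   3 |  26 | aaaaaaaab
   4 |  27 | aaaaaaab
   5 |  28 | aaaaaab
   6 |  29 | aaaaab
   7 |  30 | aaaab
   8 |  14 | aaaabababaaaaaaaaaaab
   9 |  31 | aaab
  10 |  15 | aaabababaaaaaaaaaaab
  11 |  32 | aab
  12 |   2 | aabaabbabbbbaaaabababaaaaaaaaaaab
  13 |  16 | aabababaaaaaaaaaaab
  14 |   5 | aabbabbbbaaaabababaaaaaaaaaaab
  15 |  33 | ab
  16 |  21 | abaaaaaaaaaaab
  17 |   0 | abaabaabbabbbbaaaabababaaaaaaaaaaab
  18 |   3 | abaabbabbbbaaaabababaaaaaaaaaaab
  19 |  19 | ababaaaaaaaaaaab
  20 |  17 | abababaaaaaaaaaaab
  21 |   6 | abbabbbbaaaabababaaaaaaaaaaab
  22 |   9 | abbbbaaaabababaaaaaaaaaaab
  23 |  34 | b
  24 |  22 | baaaaaaaaaaab
  25 |  13 | baaaabababaaaaaaaaaaab
  26 |   1 | baabaabbabbbbaaaabababaaaaaaaaaaab
  27 |   4 | baabbabbbbaaaabababaaaaaaaaaaab
  28 |  20 | babaaaaaaaaaaab
  29 |  18 | bababaaaaaaaaaaab
  30 |   8 | babbbbaaaabababaaaaaaaaaaab
  31 |  12 | bbaaaabababaaaaaaaaaaab
  32 |   7 | bbabbbbaaaabababaaaaaaaaaaab
  33 |  11 | bbbaaaabababaaaaaaaaaaab
  34 |  10 | bbbbaaaabababaaaaaaaaaaab

[23, 24, 25, 26, 27, 28, 29, 30, 14, 31, 15, 32, 2, 16, 5, 33, 21, 0, 3, 19, 17, 6, 9, 34, 22, 13, 1, 4, 20, 18, 8, 12, 7, 11, 10]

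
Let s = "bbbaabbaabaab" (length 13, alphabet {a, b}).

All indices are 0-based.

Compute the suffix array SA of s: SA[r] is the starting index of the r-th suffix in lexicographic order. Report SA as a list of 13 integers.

[10, 7, 3, 11, 8, 4, 12, 9, 6, 2, 5, 1, 0]

rank→(start, suffix):
  0 → (10, 'aab')
  1 → (7, 'aabaab')
  2 → (3, 'aabbaabaab')
  3 → (11, 'ab')
  4 → (8, 'abaab')
  5 → (4, 'abbaabaab')
  6 → (12, 'b')
  7 → (9, 'baab')
  8 → (6, 'baabaab')
  9 → (2, 'baabbaabaab')
  10 → (5, 'bbaabaab')
  11 → (1, 'bbaabbaabaab')
  12 → (0, 'bbbaabbaabaab')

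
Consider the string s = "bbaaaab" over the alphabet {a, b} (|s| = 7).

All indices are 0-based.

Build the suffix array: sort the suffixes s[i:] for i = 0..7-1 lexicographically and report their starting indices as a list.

[2, 3, 4, 5, 6, 1, 0]

rank | idx | suffix
   0 |   2 | aaaab
   1 |   3 | aaab
   2 |   4 | aab
   3 |   5 | ab
   4 |   6 | b
   5 |   1 | baaaab
   6 |   0 | bbaaaab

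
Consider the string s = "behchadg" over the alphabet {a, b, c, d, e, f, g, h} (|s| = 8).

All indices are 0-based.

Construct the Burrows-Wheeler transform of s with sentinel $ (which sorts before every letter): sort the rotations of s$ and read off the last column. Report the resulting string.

rank  rotation   last
    0  $behchadg  g
    1  adg$behch  h
    2  behchadg$  $
    3  chadg$beh  h
    4  dg$behcha  a
    5  ehchadg$b  b
    6  g$behchad  d
    7  hadg$behc  c
    8  hchadg$be  e

gh$habdce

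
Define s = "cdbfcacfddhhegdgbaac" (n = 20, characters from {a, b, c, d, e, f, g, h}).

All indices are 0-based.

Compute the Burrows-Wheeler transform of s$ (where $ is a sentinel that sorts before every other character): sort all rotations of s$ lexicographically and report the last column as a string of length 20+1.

cbacgdaf$acfgdhbcdehd

rank  rotation               last
    0  $cdbfcacfddhhegdgbaac  c
    1  aac$cdbfcacfddhhegdgb  b
    2  ac$cdbfcacfddhhegdgba  a
    3  acfddhhegdgbaac$cdbfc  c
    4  baac$cdbfcacfddhhegdg  g
    5  bfcacfddhhegdgbaac$cd  d
    6  c$cdbfcacfddhhegdgbaa  a
    7  cacfddhhegdgbaac$cdbf  f
    8  cdbfcacfddhhegdgbaac$  $
    9  cfddhhegdgbaac$cdbfca  a
   10  dbfcacfddhhegdgbaac$c  c
   11  ddhhegdgbaac$cdbfcacf  f
   12  dgbaac$cdbfcacfddhheg  g
   13  dhhegdgbaac$cdbfcacfd  d
   14  egdgbaac$cdbfcacfddhh  h
   15  fcacfddhhegdgbaac$cdb  b
   16  fddhhegdgbaac$cdbfcac  c
   17  gbaac$cdbfcacfddhhegd  d
   18  gdgbaac$cdbfcacfddhhe  e
   19  hegdgbaac$cdbfcacfddh  h
   20  hhegdgbaac$cdbfcacfdd  d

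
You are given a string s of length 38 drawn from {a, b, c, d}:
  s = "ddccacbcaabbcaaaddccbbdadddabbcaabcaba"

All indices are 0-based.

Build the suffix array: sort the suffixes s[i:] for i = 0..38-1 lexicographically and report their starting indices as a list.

[37, 13, 8, 31, 14, 35, 9, 27, 32, 4, 15, 23, 36, 10, 28, 20, 11, 6, 29, 33, 21, 12, 7, 30, 34, 3, 19, 5, 2, 18, 26, 22, 1, 17, 25, 0, 16, 24]

sorted suffixes:
  #0 SA[0]=37  'a'
  #1 SA[1]=13  'aaaddccbbdadddabbcaabcaba'
  #2 SA[2]=8  'aabbcaaaddccbbdadddabbcaabcaba'
  #3 SA[3]=31  'aabcaba'
  #4 SA[4]=14  'aaddccbbdadddabbcaabcaba'
  #5 SA[5]=35  'aba'
  #6 SA[6]=9  'abbcaaaddccbbdadddabbcaabcaba'
  #7 SA[7]=27  'abbcaabcaba'
  #8 SA[8]=32  'abcaba'
  #9 SA[9]=4  'acbcaabbcaaaddccbbdadddabbcaabcaba'
  #10 SA[10]=15  'addccbbdadddabbcaabcaba'
  #11 SA[11]=23  'adddabbcaabcaba'
  #12 SA[12]=36  'ba'
  #13 SA[13]=10  'bbcaaaddccbbdadddabbcaabcaba'
  #14 SA[14]=28  'bbcaabcaba'
  #15 SA[15]=20  'bbdadddabbcaabcaba'
  #16 SA[16]=11  'bcaaaddccbbdadddabbcaabcaba'
  #17 SA[17]=6  'bcaabbcaaaddccbbdadddabbcaabcaba'
  #18 SA[18]=29  'bcaabcaba'
  #19 SA[19]=33  'bcaba'
  #20 SA[20]=21  'bdadddabbcaabcaba'
  #21 SA[21]=12  'caaaddccbbdadddabbcaabcaba'
  #22 SA[22]=7  'caabbcaaaddccbbdadddabbcaabcaba'
  #23 SA[23]=30  'caabcaba'
  #24 SA[24]=34  'caba'
  #25 SA[25]=3  'cacbcaabbcaaaddccbbdadddabbcaabcaba'
  #26 SA[26]=19  'cbbdadddabbcaabcaba'
  #27 SA[27]=5  'cbcaabbcaaaddccbbdadddabbcaabcaba'
  #28 SA[28]=2  'ccacbcaabbcaaaddccbbdadddabbcaabcaba'
  #29 SA[29]=18  'ccbbdadddabbcaabcaba'
  #30 SA[30]=26  'dabbcaabcaba'
  #31 SA[31]=22  'dadddabbcaabcaba'
  #32 SA[32]=1  'dccacbcaabbcaaaddccbbdadddabbcaabcaba'
  #33 SA[33]=17  'dccbbdadddabbcaabcaba'
  #34 SA[34]=25  'ddabbcaabcaba'
  #35 SA[35]=0  'ddccacbcaabbcaaaddccbbdadddabbcaabcaba'
  #36 SA[36]=16  'ddccbbdadddabbcaabcaba'
  #37 SA[37]=24  'dddabbcaabcaba'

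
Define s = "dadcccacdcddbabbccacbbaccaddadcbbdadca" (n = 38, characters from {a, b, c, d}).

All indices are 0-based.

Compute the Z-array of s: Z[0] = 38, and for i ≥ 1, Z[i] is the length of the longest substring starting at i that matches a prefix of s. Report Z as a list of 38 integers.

Z[0]=38
i=1: fresh scan; Z[1]=0
i=2: fresh scan; Z[2]=1 grow→box=[2,3)
i=3: fresh scan; Z[3]=0
i=4: fresh scan; Z[4]=0
i=5: fresh scan; Z[5]=0
i=6: fresh scan; Z[6]=0
i=7: fresh scan; Z[7]=0
i=8: fresh scan; Z[8]=1 grow→box=[8,9)
i=9: fresh scan; Z[9]=0
i=10: fresh scan; Z[10]=1 grow→box=[10,11)
i=11: fresh scan; Z[11]=1 grow→box=[11,12)
i=12: fresh scan; Z[12]=0
i=13: fresh scan; Z[13]=0
i=14: fresh scan; Z[14]=0
i=15: fresh scan; Z[15]=0
i=16: fresh scan; Z[16]=0
i=17: fresh scan; Z[17]=0
i=18: fresh scan; Z[18]=0
i=19: fresh scan; Z[19]=0
i=20: fresh scan; Z[20]=0
i=21: fresh scan; Z[21]=0
i=22: fresh scan; Z[22]=0
i=23: fresh scan; Z[23]=0
i=24: fresh scan; Z[24]=0
i=25: fresh scan; Z[25]=0
i=26: fresh scan; Z[26]=1 grow→box=[26,27)
i=27: fresh scan; Z[27]=4 grow→box=[27,31)
i=28: min(r-i=3, Z[1]=0)=0; Z[28]=0
i=29: min(r-i=2, Z[2]=1)=1; Z[29]=1
i=30: min(r-i=1, Z[3]=0)=0; Z[30]=0
i=31: fresh scan; Z[31]=0
i=32: fresh scan; Z[32]=0
i=33: fresh scan; Z[33]=4 grow→box=[33,37)
i=34: min(r-i=3, Z[1]=0)=0; Z[34]=0
i=35: min(r-i=2, Z[2]=1)=1; Z[35]=1
i=36: min(r-i=1, Z[3]=0)=0; Z[36]=0
i=37: fresh scan; Z[37]=0

[38, 0, 1, 0, 0, 0, 0, 0, 1, 0, 1, 1, 0, 0, 0, 0, 0, 0, 0, 0, 0, 0, 0, 0, 0, 0, 1, 4, 0, 1, 0, 0, 0, 4, 0, 1, 0, 0]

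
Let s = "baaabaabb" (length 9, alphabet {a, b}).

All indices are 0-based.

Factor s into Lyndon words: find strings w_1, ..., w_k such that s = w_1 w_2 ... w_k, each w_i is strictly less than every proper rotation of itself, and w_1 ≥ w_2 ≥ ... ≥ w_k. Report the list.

["b", "aaabaabb"]

emit factor 1: 'b' (i=0, period=1)
emit factor 2: 'aaabaabb' (i=1, period=8)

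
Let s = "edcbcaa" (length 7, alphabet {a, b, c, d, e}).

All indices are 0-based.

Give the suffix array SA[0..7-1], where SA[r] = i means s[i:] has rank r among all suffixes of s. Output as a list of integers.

[6, 5, 3, 4, 2, 1, 0]

rank→(start, suffix):
  0 → (6, 'a')
  1 → (5, 'aa')
  2 → (3, 'bcaa')
  3 → (4, 'caa')
  4 → (2, 'cbcaa')
  5 → (1, 'dcbcaa')
  6 → (0, 'edcbcaa')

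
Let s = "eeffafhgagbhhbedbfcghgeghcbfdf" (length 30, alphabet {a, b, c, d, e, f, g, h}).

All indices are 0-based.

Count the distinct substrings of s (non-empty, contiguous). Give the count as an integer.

sorted suffixes:
  #0 SA[0]=4  'afhgagbhhbedbfcghgeghcbfdf'
  #1 SA[1]=8  'agbhhbedbfcghgeghcbfdf'
  #2 SA[2]=13  'bedbfcghgeghcbfdf'
  #3 SA[3]=16  'bfcghgeghcbfdf'
  #4 SA[4]=26  'bfdf'
  #5 SA[5]=10  'bhhbedbfcghgeghcbfdf'
  #6 SA[6]=25  'cbfdf'
  #7 SA[7]=18  'cghgeghcbfdf'
  #8 SA[8]=15  'dbfcghgeghcbfdf'
  #9 SA[9]=28  'df'
  #10 SA[10]=14  'edbfcghgeghcbfdf'
  #11 SA[11]=0  'eeffafhgagbhhbedbfcghgeghcbfdf'
  #12 SA[12]=1  'effafhgagbhhbedbfcghgeghcbfdf'
  #13 SA[13]=22  'eghcbfdf'
  #14 SA[14]=29  'f'
  #15 SA[15]=3  'fafhgagbhhbedbfcghgeghcbfdf'
  #16 SA[16]=17  'fcghgeghcbfdf'
  #17 SA[17]=27  'fdf'
  #18 SA[18]=2  'ffafhgagbhhbedbfcghgeghcbfdf'
  #19 SA[19]=5  'fhgagbhhbedbfcghgeghcbfdf'
  #20 SA[20]=7  'gagbhhbedbfcghgeghcbfdf'
  #21 SA[21]=9  'gbhhbedbfcghgeghcbfdf'
  #22 SA[22]=21  'geghcbfdf'
  #23 SA[23]=23  'ghcbfdf'
  #24 SA[24]=19  'ghgeghcbfdf'
  #25 SA[25]=12  'hbedbfcghgeghcbfdf'
  #26 SA[26]=24  'hcbfdf'
  #27 SA[27]=6  'hgagbhhbedbfcghgeghcbfdf'
  #28 SA[28]=20  'hgeghcbfdf'
  #29 SA[29]=11  'hhbedbfcghgeghcbfdf'

SA = [4, 8, 13, 16, 26, 10, 25, 18, 15, 28, 14, 0, 1, 22, 29, 3, 17, 27, 2, 5, 7, 9, 21, 23, 19, 12, 24, 6, 20, 11]
[i] adj suffixes → lcp
  [1] 4/8 → 1 ('a')
  [2] 8/13 → 0 ('')
  [3] 13/16 → 1 ('b')
  [4] 16/26 → 2 ('bf')
  [5] 26/10 → 1 ('b')
  [6] 10/25 → 0 ('')
  [7] 25/18 → 1 ('c')
  [8] 18/15 → 0 ('')
  [9] 15/28 → 1 ('d')
  [10] 28/14 → 0 ('')
  [11] 14/0 → 1 ('e')
  [12] 0/1 → 1 ('e')
  [13] 1/22 → 1 ('e')
  [14] 22/29 → 0 ('')
  [15] 29/3 → 1 ('f')
  [16] 3/17 → 1 ('f')
  [17] 17/27 → 1 ('f')
  [18] 27/2 → 1 ('f')
  [19] 2/5 → 1 ('f')
  [20] 5/7 → 0 ('')
  [21] 7/9 → 1 ('g')
  [22] 9/21 → 1 ('g')
  [23] 21/23 → 1 ('g')
  [24] 23/19 → 2 ('gh')
  [25] 19/12 → 0 ('')
  [26] 12/24 → 1 ('h')
  [27] 24/6 → 1 ('h')
  [28] 6/20 → 2 ('hg')
  [29] 20/11 → 1 ('h')

n(n+1)/2 = 30·31/2 = 465
Σ LCP = 0 + 1 + 0 + 1 + 2 + 1 + 0 + 1 + 0 + 1 + 0 + 1 + 1 + 1 + 0 + 1 + 1 + 1 + 1 + 1 + 0 + 1 + 1 + 1 + 2 + 0 + 1 + 1 + 2 + 1 = 25
distinct = 465 − 25 = 440

440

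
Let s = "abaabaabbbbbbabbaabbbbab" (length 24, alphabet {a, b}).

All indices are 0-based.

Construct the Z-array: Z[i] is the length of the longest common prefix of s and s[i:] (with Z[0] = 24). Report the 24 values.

[24, 0, 1, 5, 0, 1, 2, 0, 0, 0, 0, 0, 0, 2, 0, 0, 1, 2, 0, 0, 0, 0, 2, 0]

Z[0]=24
i=1: i≥r, start 0; Z[1]=0
i=2: i≥r, start 0; Z[2]=1 grow→box=[2,3)
i=3: i≥r, start 0; Z[3]=5 grow→box=[3,8)
i=4: min(r-i=4, Z[1]=0)=0; Z[4]=0
i=5: min(r-i=3, Z[2]=1)=1; Z[5]=1
i=6: min(r-i=2, Z[3]=5)=2; Z[6]=2
i=7: min(r-i=1, Z[4]=0)=0; Z[7]=0
i=8: i≥r, start 0; Z[8]=0
i=9: i≥r, start 0; Z[9]=0
i=10: i≥r, start 0; Z[10]=0
i=11: i≥r, start 0; Z[11]=0
i=12: i≥r, start 0; Z[12]=0
i=13: i≥r, start 0; Z[13]=2 grow→box=[13,15)
i=14: min(r-i=1, Z[1]=0)=0; Z[14]=0
i=15: i≥r, start 0; Z[15]=0
i=16: i≥r, start 0; Z[16]=1 grow→box=[16,17)
i=17: i≥r, start 0; Z[17]=2 grow→box=[17,19)
i=18: min(r-i=1, Z[1]=0)=0; Z[18]=0
i=19: i≥r, start 0; Z[19]=0
i=20: i≥r, start 0; Z[20]=0
i=21: i≥r, start 0; Z[21]=0
i=22: i≥r, start 0; Z[22]=2 grow→box=[22,24)
i=23: min(r-i=1, Z[1]=0)=0; Z[23]=0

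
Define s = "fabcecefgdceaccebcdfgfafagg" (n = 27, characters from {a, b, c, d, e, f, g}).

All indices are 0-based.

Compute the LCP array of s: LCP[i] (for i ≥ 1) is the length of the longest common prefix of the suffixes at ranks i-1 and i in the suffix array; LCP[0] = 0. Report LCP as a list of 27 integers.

rank | idx | suffix
   0 |   1 | abcecefgdceaccebcdfgfafagg
   1 |  12 | accebcdfgfafagg
   2 |  22 | afagg
   3 |  24 | agg
   4 |  16 | bcdfgfafagg
   5 |   2 | bcecefgdceaccebcdfgfafagg
   6 |  13 | ccebcdfgfafagg
   7 |  17 | cdfgfafagg
   8 |  10 | ceaccebcdfgfafagg
   9 |  14 | cebcdfgfafagg
  10 |   3 | cecefgdceaccebcdfgfafagg
  11 |   5 | cefgdceaccebcdfgfafagg
  12 |   9 | dceaccebcdfgfafagg
  13 |  18 | dfgfafagg
  14 |  11 | eaccebcdfgfafagg
  15 |  15 | ebcdfgfafagg
  16 |   4 | ecefgdceaccebcdfgfafagg
  17 |   6 | efgdceaccebcdfgfafagg
  18 |   0 | fabcecefgdceaccebcdfgfafagg
  19 |  21 | fafagg
  20 |  23 | fagg
  21 |   7 | fgdceaccebcdfgfafagg
  22 |  19 | fgfafagg
  23 |  26 | g
  24 |   8 | gdceaccebcdfgfafagg
  25 |  20 | gfafagg
  26 |  25 | gg

SA = [1, 12, 22, 24, 16, 2, 13, 17, 10, 14, 3, 5, 9, 18, 11, 15, 4, 6, 0, 21, 23, 7, 19, 26, 8, 20, 25]
rank  pair      lcp
   1  s[1:],s[12:]  1  'a'
   2  s[12:],s[22:]  1  'a'
   3  s[22:],s[24:]  1  'a'
   4  s[24:],s[16:]  0  ''
   5  s[16:],s[2:]  2  'bc'
   6  s[2:],s[13:]  0  ''
   7  s[13:],s[17:]  1  'c'
   8  s[17:],s[10:]  1  'c'
   9  s[10:],s[14:]  2  'ce'
  10  s[14:],s[3:]  2  'ce'
  11  s[3:],s[5:]  2  'ce'
  12  s[5:],s[9:]  0  ''
  13  s[9:],s[18:]  1  'd'
  14  s[18:],s[11:]  0  ''
  15  s[11:],s[15:]  1  'e'
  16  s[15:],s[4:]  1  'e'
  17  s[4:],s[6:]  1  'e'
  18  s[6:],s[0:]  0  ''
  19  s[0:],s[21:]  2  'fa'
  20  s[21:],s[23:]  2  'fa'
  21  s[23:],s[7:]  1  'f'
  22  s[7:],s[19:]  2  'fg'
  23  s[19:],s[26:]  0  ''
  24  s[26:],s[8:]  1  'g'
  25  s[8:],s[20:]  1  'g'
  26  s[20:],s[25:]  1  'g'

[0, 1, 1, 1, 0, 2, 0, 1, 1, 2, 2, 2, 0, 1, 0, 1, 1, 1, 0, 2, 2, 1, 2, 0, 1, 1, 1]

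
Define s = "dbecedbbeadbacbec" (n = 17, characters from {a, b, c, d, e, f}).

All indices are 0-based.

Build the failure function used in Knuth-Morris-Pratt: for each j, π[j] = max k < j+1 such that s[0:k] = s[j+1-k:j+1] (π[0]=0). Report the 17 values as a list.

π[0] = 0
j=1 s[j]='b': π[1]=0 (border '')
j=2 s[j]='e': π[2]=0 (border '')
j=3 s[j]='c': π[3]=0 (border '')
j=4 s[j]='e': π[4]=0 (border '')
j=5 s[j]='d': π[5]=1 (border 'd')
j=6 s[j]='b': π[6]=2 (border 'db')
j=7 s[j]='b': k: 2→0; π[7]=0 (border '')
j=8 s[j]='e': π[8]=0 (border '')
j=9 s[j]='a': π[9]=0 (border '')
j=10 s[j]='d': π[10]=1 (border 'd')
j=11 s[j]='b': π[11]=2 (border 'db')
j=12 s[j]='a': k: 2→0; π[12]=0 (border '')
j=13 s[j]='c': π[13]=0 (border '')
j=14 s[j]='b': π[14]=0 (border '')
j=15 s[j]='e': π[15]=0 (border '')
j=16 s[j]='c': π[16]=0 (border '')

[0, 0, 0, 0, 0, 1, 2, 0, 0, 0, 1, 2, 0, 0, 0, 0, 0]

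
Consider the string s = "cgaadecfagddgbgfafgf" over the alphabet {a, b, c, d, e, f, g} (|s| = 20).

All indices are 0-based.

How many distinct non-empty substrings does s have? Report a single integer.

rank→(start, suffix):
  0 → (2, 'aadecfagddgbgfafgf')
  1 → (3, 'adecfagddgbgfafgf')
  2 → (16, 'afgf')
  3 → (8, 'agddgbgfafgf')
  4 → (13, 'bgfafgf')
  5 → (6, 'cfagddgbgfafgf')
  6 → (0, 'cgaadecfagddgbgfafgf')
  7 → (10, 'ddgbgfafgf')
  8 → (4, 'decfagddgbgfafgf')
  9 → (11, 'dgbgfafgf')
  10 → (5, 'ecfagddgbgfafgf')
  11 → (19, 'f')
  12 → (15, 'fafgf')
  13 → (7, 'fagddgbgfafgf')
  14 → (17, 'fgf')
  15 → (1, 'gaadecfagddgbgfafgf')
  16 → (12, 'gbgfafgf')
  17 → (9, 'gddgbgfafgf')
  18 → (18, 'gf')
  19 → (14, 'gfafgf')

SA = [2, 3, 16, 8, 13, 6, 0, 10, 4, 11, 5, 19, 15, 7, 17, 1, 12, 9, 18, 14]
i: (SA[i-1],SA[i]) lcp shared
  1: (2,3) 1 'a'
  2: (3,16) 1 'a'
  3: (16,8) 1 'a'
  4: (8,13) 0 ''
  5: (13,6) 0 ''
  6: (6,0) 1 'c'
  7: (0,10) 0 ''
  8: (10,4) 1 'd'
  9: (4,11) 1 'd'
  10: (11,5) 0 ''
  11: (5,19) 0 ''
  12: (19,15) 1 'f'
  13: (15,7) 2 'fa'
  14: (7,17) 1 'f'
  15: (17,1) 0 ''
  16: (1,12) 1 'g'
  17: (12,9) 1 'g'
  18: (9,18) 1 'g'
  19: (18,14) 2 'gf'

n(n+1)/2 = 20·21/2 = 210
Σ LCP = 0 + 1 + 1 + 1 + 0 + 0 + 1 + 0 + 1 + 1 + 0 + 0 + 1 + 2 + 1 + 0 + 1 + 1 + 1 + 2 = 15
distinct = 210 − 15 = 195

195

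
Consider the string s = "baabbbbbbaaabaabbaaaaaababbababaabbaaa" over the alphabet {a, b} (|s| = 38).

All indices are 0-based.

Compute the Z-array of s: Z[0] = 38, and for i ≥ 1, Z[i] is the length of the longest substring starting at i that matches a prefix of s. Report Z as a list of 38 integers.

[38, 0, 0, 1, 1, 1, 1, 1, 3, 0, 0, 0, 5, 0, 0, 1, 3, 0, 0, 0, 0, 0, 0, 2, 0, 1, 2, 0, 2, 0, 5, 0, 0, 1, 3, 0, 0, 0]

Z[0]=38
i=1: i≥r, start 0; Z[1]=0
i=2: i≥r, start 0; Z[2]=0
i=3: i≥r, start 0; Z[3]=1 grow→box=[3,4)
i=4: i≥r, start 0; Z[4]=1 grow→box=[4,5)
i=5: i≥r, start 0; Z[5]=1 grow→box=[5,6)
i=6: i≥r, start 0; Z[6]=1 grow→box=[6,7)
i=7: i≥r, start 0; Z[7]=1 grow→box=[7,8)
i=8: i≥r, start 0; Z[8]=3 grow→box=[8,11)
i=9: min(r-i=2, Z[1]=0)=0; Z[9]=0
i=10: min(r-i=1, Z[2]=0)=0; Z[10]=0
i=11: i≥r, start 0; Z[11]=0
i=12: i≥r, start 0; Z[12]=5 grow→box=[12,17)
i=13: min(r-i=4, Z[1]=0)=0; Z[13]=0
i=14: min(r-i=3, Z[2]=0)=0; Z[14]=0
i=15: min(r-i=2, Z[3]=1)=1; Z[15]=1
i=16: min(r-i=1, Z[4]=1)=1; Z[16]=3 grow→box=[16,19)
i=17: min(r-i=2, Z[1]=0)=0; Z[17]=0
i=18: min(r-i=1, Z[2]=0)=0; Z[18]=0
i=19: i≥r, start 0; Z[19]=0
i=20: i≥r, start 0; Z[20]=0
i=21: i≥r, start 0; Z[21]=0
i=22: i≥r, start 0; Z[22]=0
i=23: i≥r, start 0; Z[23]=2 grow→box=[23,25)
i=24: min(r-i=1, Z[1]=0)=0; Z[24]=0
i=25: i≥r, start 0; Z[25]=1 grow→box=[25,26)
i=26: i≥r, start 0; Z[26]=2 grow→box=[26,28)
i=27: min(r-i=1, Z[1]=0)=0; Z[27]=0
i=28: i≥r, start 0; Z[28]=2 grow→box=[28,30)
i=29: min(r-i=1, Z[1]=0)=0; Z[29]=0
i=30: i≥r, start 0; Z[30]=5 grow→box=[30,35)
i=31: min(r-i=4, Z[1]=0)=0; Z[31]=0
i=32: min(r-i=3, Z[2]=0)=0; Z[32]=0
i=33: min(r-i=2, Z[3]=1)=1; Z[33]=1
i=34: min(r-i=1, Z[4]=1)=1; Z[34]=3 grow→box=[34,37)
i=35: min(r-i=2, Z[1]=0)=0; Z[35]=0
i=36: min(r-i=1, Z[2]=0)=0; Z[36]=0
i=37: i≥r, start 0; Z[37]=0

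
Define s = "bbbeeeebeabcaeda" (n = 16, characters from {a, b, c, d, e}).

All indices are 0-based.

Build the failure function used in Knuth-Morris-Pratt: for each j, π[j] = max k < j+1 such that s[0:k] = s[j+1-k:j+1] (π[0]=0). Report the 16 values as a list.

π[0] = 0
j=1 s[j]='b': π[1]=1 (border 'b')
j=2 s[j]='b': π[2]=2 (border 'bb')
j=3 s[j]='e': k: 2→1→0; π[3]=0 (border '')
j=4 s[j]='e': π[4]=0 (border '')
j=5 s[j]='e': π[5]=0 (border '')
j=6 s[j]='e': π[6]=0 (border '')
j=7 s[j]='b': π[7]=1 (border 'b')
j=8 s[j]='e': k: 1→0; π[8]=0 (border '')
j=9 s[j]='a': π[9]=0 (border '')
j=10 s[j]='b': π[10]=1 (border 'b')
j=11 s[j]='c': k: 1→0; π[11]=0 (border '')
j=12 s[j]='a': π[12]=0 (border '')
j=13 s[j]='e': π[13]=0 (border '')
j=14 s[j]='d': π[14]=0 (border '')
j=15 s[j]='a': π[15]=0 (border '')

[0, 1, 2, 0, 0, 0, 0, 1, 0, 0, 1, 0, 0, 0, 0, 0]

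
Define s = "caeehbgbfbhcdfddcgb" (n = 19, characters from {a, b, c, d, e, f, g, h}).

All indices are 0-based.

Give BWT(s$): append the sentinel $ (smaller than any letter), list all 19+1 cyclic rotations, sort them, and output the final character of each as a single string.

bcgghf$hddfcaebdcbeb

rank  rotation              last
    0  $caeehbgbfbhcdfddcgb  b
    1  aeehbgbfbhcdfddcgb$c  c
    2  b$caeehbgbfbhcdfddcg  g
    3  bfbhcdfddcgb$caeehbg  g
    4  bgbfbhcdfddcgb$caeeh  h
    5  bhcdfddcgb$caeehbgbf  f
    6  caeehbgbfbhcdfddcgb$  $
    7  cdfddcgb$caeehbgbfbh  h
    8  cgb$caeehbgbfbhcdfdd  d
    9  dcgb$caeehbgbfbhcdfd  d
   10  ddcgb$caeehbgbfbhcdf  f
   11  dfddcgb$caeehbgbfbhc  c
   12  eehbgbfbhcdfddcgb$ca  a
   13  ehbgbfbhcdfddcgb$cae  e
   14  fbhcdfddcgb$caeehbgb  b
   15  fddcgb$caeehbgbfbhcd  d
   16  gb$caeehbgbfbhcdfddc  c
   17  gbfbhcdfddcgb$caeehb  b
   18  hbgbfbhcdfddcgb$caee  e
   19  hcdfddcgb$caeehbgbfb  b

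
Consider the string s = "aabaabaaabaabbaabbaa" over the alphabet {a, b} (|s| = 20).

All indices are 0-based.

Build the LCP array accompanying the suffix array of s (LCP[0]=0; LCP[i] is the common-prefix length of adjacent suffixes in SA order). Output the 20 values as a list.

[0, 1, 2, 2, 5, 6, 3, 6, 1, 4, 5, 2, 5, 0, 3, 3, 4, 7, 1, 4]

sorted suffixes:
  #0 SA[0]=19  'a'
  #1 SA[1]=18  'aa'
  #2 SA[2]=6  'aaabaabbaabbaa'
  #3 SA[3]=3  'aabaaabaabbaabbaa'
  #4 SA[4]=0  'aabaabaaabaabbaabbaa'
  #5 SA[5]=7  'aabaabbaabbaa'
  #6 SA[6]=14  'aabbaa'
  #7 SA[7]=10  'aabbaabbaa'
  #8 SA[8]=4  'abaaabaabbaabbaa'
  #9 SA[9]=1  'abaabaaabaabbaabbaa'
  #10 SA[10]=8  'abaabbaabbaa'
  #11 SA[11]=15  'abbaa'
  #12 SA[12]=11  'abbaabbaa'
  #13 SA[13]=17  'baa'
  #14 SA[14]=5  'baaabaabbaabbaa'
  #15 SA[15]=2  'baabaaabaabbaabbaa'
  #16 SA[16]=13  'baabbaa'
  #17 SA[17]=9  'baabbaabbaa'
  #18 SA[18]=16  'bbaa'
  #19 SA[19]=12  'bbaabbaa'

SA = [19, 18, 6, 3, 0, 7, 14, 10, 4, 1, 8, 15, 11, 17, 5, 2, 13, 9, 16, 12]
i: (SA[i-1],SA[i]) lcp shared
  1: (19,18) 1 'a'
  2: (18,6) 2 'aa'
  3: (6,3) 2 'aa'
  4: (3,0) 5 'aabaa'
  5: (0,7) 6 'aabaab'
  6: (7,14) 3 'aab'
  7: (14,10) 6 'aabbaa'
  8: (10,4) 1 'a'
  9: (4,1) 4 'abaa'
  10: (1,8) 5 'abaab'
  11: (8,15) 2 'ab'
  12: (15,11) 5 'abbaa'
  13: (11,17) 0 ''
  14: (17,5) 3 'baa'
  15: (5,2) 3 'baa'
  16: (2,13) 4 'baab'
  17: (13,9) 7 'baabbaa'
  18: (9,16) 1 'b'
  19: (16,12) 4 'bbaa'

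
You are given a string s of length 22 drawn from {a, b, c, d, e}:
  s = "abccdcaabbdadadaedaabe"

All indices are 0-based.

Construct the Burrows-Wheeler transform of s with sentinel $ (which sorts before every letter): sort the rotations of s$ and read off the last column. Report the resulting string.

rank  rotation                 last
    0  $abccdcaabbdadadaedaabe  e
    1  aabbdadadaedaabe$abccdc  c
    2  aabe$abccdcaabbdadadaed  d
    3  abbdadadaedaabe$abccdca  a
    4  abccdcaabbdadadaedaabe$  $
    5  abe$abccdcaabbdadadaeda  a
    6  adadaedaabe$abccdcaabbd  d
    7  adaedaabe$abccdcaabbdad  d
    8  aedaabe$abccdcaabbdadad  d
    9  bbdadadaedaabe$abccdcaa  a
   10  bccdcaabbdadadaedaabe$a  a
   11  bdadadaedaabe$abccdcaab  b
   12  be$abccdcaabbdadadaedaa  a
   13  caabbdadadaedaabe$abccd  d
   14  ccdcaabbdadadaedaabe$ab  b
   15  cdcaabbdadadaedaabe$abc  c
   16  daabe$abccdcaabbdadadae  e
   17  dadadaedaabe$abccdcaabb  b
   18  dadaedaabe$abccdcaabbda  a
   19  daedaabe$abccdcaabbdada  a
   20  dcaabbdadadaedaabe$abcc  c
   21  e$abccdcaabbdadadaedaab  b
   22  edaabe$abccdcaabbdadada  a

ecda$adddaabadbcebaacba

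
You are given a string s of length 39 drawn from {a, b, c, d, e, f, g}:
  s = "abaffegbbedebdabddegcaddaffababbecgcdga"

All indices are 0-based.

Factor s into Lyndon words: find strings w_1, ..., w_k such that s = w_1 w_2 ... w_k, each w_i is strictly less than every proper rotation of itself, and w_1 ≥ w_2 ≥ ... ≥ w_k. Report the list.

emit factor 1: 'abaffegbbedebdabddegcaddaff' (i=0, period=27)
emit factor 2: 'ababbecgcdg' (i=27, period=11)
emit factor 3: 'a' (i=38, period=1)

["abaffegbbedebdabddegcaddaff", "ababbecgcdg", "a"]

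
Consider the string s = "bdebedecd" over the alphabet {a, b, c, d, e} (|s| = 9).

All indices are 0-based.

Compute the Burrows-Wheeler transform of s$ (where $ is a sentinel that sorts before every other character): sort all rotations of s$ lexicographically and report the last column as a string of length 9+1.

rank  rotation    last
    0  $bdebedecd  d
    1  bdebedecd$  $
    2  bedecd$bde  e
    3  cd$bdebede  e
    4  d$bdebedec  c
    5  debedecd$b  b
    6  decd$bdebe  e
    7  ebedecd$bd  d
    8  ecd$bdebed  d
    9  edecd$bdeb  b

d$eecbeddb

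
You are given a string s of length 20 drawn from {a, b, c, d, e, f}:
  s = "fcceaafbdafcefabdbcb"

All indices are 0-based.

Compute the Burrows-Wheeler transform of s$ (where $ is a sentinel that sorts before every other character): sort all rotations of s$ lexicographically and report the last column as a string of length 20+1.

befadcdfabfcfbbccea$a

rank  rotation               last
    0  $fcceaafbdafcefabdbcb  b
    1  aafbdafcefabdbcb$fcce  e
    2  abdbcb$fcceaafbdafcef  f
    3  afbdafcefabdbcb$fccea  a
    4  afcefabdbcb$fcceaafbd  d
    5  b$fcceaafbdafcefabdbc  c
    6  bcb$fcceaafbdafcefabd  d
    7  bdafcefabdbcb$fcceaaf  f
    8  bdbcb$fcceaafbdafcefa  a
    9  cb$fcceaafbdafcefabdb  b
   10  cceaafbdafcefabdbcb$f  f
   11  ceaafbdafcefabdbcb$fc  c
   12  cefabdbcb$fcceaafbdaf  f
   13  dafcefabdbcb$fcceaafb  b
   14  dbcb$fcceaafbdafcefab  b
   15  eaafbdafcefabdbcb$fcc  c
   16  efabdbcb$fcceaafbdafc  c
   17  fabdbcb$fcceaafbdafce  e
   18  fbdafcefabdbcb$fcceaa  a
   19  fcceaafbdafcefabdbcb$  $
   20  fcefabdbcb$fcceaafbda  a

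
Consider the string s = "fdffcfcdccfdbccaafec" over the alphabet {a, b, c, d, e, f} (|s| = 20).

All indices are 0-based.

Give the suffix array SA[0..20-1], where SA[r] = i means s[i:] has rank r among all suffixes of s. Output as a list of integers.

sorted suffixes:
  #0 SA[0]=15  'aafec'
  #1 SA[1]=16  'afec'
  #2 SA[2]=12  'bccaafec'
  #3 SA[3]=19  'c'
  #4 SA[4]=14  'caafec'
  #5 SA[5]=13  'ccaafec'
  #6 SA[6]=8  'ccfdbccaafec'
  #7 SA[7]=6  'cdccfdbccaafec'
  #8 SA[8]=4  'cfcdccfdbccaafec'
  #9 SA[9]=9  'cfdbccaafec'
  #10 SA[10]=11  'dbccaafec'
  #11 SA[11]=7  'dccfdbccaafec'
  #12 SA[12]=1  'dffcfcdccfdbccaafec'
  #13 SA[13]=18  'ec'
  #14 SA[14]=5  'fcdccfdbccaafec'
  #15 SA[15]=3  'fcfcdccfdbccaafec'
  #16 SA[16]=10  'fdbccaafec'
  #17 SA[17]=0  'fdffcfcdccfdbccaafec'
  #18 SA[18]=17  'fec'
  #19 SA[19]=2  'ffcfcdccfdbccaafec'

[15, 16, 12, 19, 14, 13, 8, 6, 4, 9, 11, 7, 1, 18, 5, 3, 10, 0, 17, 2]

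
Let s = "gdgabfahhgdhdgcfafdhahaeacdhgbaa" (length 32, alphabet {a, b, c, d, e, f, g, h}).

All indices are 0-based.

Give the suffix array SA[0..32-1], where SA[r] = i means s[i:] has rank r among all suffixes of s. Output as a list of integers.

sorted suffixes:
  #0 SA[0]=31  'a'
  #1 SA[1]=30  'aa'
  #2 SA[2]=3  'abfahhgdhdgcfafdhahaeacdhgbaa'
  #3 SA[3]=24  'acdhgbaa'
  #4 SA[4]=22  'aeacdhgbaa'
  #5 SA[5]=16  'afdhahaeacdhgbaa'
  #6 SA[6]=20  'ahaeacdhgbaa'
  #7 SA[7]=6  'ahhgdhdgcfafdhahaeacdhgbaa'
  #8 SA[8]=29  'baa'
  #9 SA[9]=4  'bfahhgdhdgcfafdhahaeacdhgbaa'
  #10 SA[10]=25  'cdhgbaa'
  #11 SA[11]=14  'cfafdhahaeacdhgbaa'
  #12 SA[12]=1  'dgabfahhgdhdgcfafdhahaeacdhgbaa'
  #13 SA[13]=12  'dgcfafdhahaeacdhgbaa'
  #14 SA[14]=18  'dhahaeacdhgbaa'
  #15 SA[15]=10  'dhdgcfafdhahaeacdhgbaa'
  #16 SA[16]=26  'dhgbaa'
  #17 SA[17]=23  'eacdhgbaa'
  #18 SA[18]=15  'fafdhahaeacdhgbaa'
  #19 SA[19]=5  'fahhgdhdgcfafdhahaeacdhgbaa'
  #20 SA[20]=17  'fdhahaeacdhgbaa'
  #21 SA[21]=2  'gabfahhgdhdgcfafdhahaeacdhgbaa'
  #22 SA[22]=28  'gbaa'
  #23 SA[23]=13  'gcfafdhahaeacdhgbaa'
  #24 SA[24]=0  'gdgabfahhgdhdgcfafdhahaeacdhgbaa'
  #25 SA[25]=9  'gdhdgcfafdhahaeacdhgbaa'
  #26 SA[26]=21  'haeacdhgbaa'
  #27 SA[27]=19  'hahaeacdhgbaa'
  #28 SA[28]=11  'hdgcfafdhahaeacdhgbaa'
  #29 SA[29]=27  'hgbaa'
  #30 SA[30]=8  'hgdhdgcfafdhahaeacdhgbaa'
  #31 SA[31]=7  'hhgdhdgcfafdhahaeacdhgbaa'

[31, 30, 3, 24, 22, 16, 20, 6, 29, 4, 25, 14, 1, 12, 18, 10, 26, 23, 15, 5, 17, 2, 28, 13, 0, 9, 21, 19, 11, 27, 8, 7]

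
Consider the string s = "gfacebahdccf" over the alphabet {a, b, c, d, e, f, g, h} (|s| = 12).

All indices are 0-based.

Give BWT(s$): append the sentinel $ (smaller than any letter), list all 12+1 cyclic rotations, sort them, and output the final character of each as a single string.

ffbedachccg$a

rank  rotation       last
    0  $gfacebahdccf  f
    1  acebahdccf$gf  f
    2  ahdccf$gfaceb  b
    3  bahdccf$gface  e
    4  ccf$gfacebahd  d
    5  cebahdccf$gfa  a
    6  cf$gfacebahdc  c
    7  dccf$gfacebah  h
    8  ebahdccf$gfac  c
    9  f$gfacebahdcc  c
   10  facebahdccf$g  g
   11  gfacebahdccf$  $
   12  hdccf$gfaceba  a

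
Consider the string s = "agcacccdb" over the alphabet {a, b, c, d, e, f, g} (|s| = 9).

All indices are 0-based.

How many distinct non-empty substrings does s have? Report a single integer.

40

sorted suffixes:
  #0 SA[0]=3  'acccdb'
  #1 SA[1]=0  'agcacccdb'
  #2 SA[2]=8  'b'
  #3 SA[3]=2  'cacccdb'
  #4 SA[4]=4  'cccdb'
  #5 SA[5]=5  'ccdb'
  #6 SA[6]=6  'cdb'
  #7 SA[7]=7  'db'
  #8 SA[8]=1  'gcacccdb'

SA = [3, 0, 8, 2, 4, 5, 6, 7, 1]
i: (SA[i-1],SA[i]) lcp shared
  1: (3,0) 1 'a'
  2: (0,8) 0 ''
  3: (8,2) 0 ''
  4: (2,4) 1 'c'
  5: (4,5) 2 'cc'
  6: (5,6) 1 'c'
  7: (6,7) 0 ''
  8: (7,1) 0 ''

n(n+1)/2 = 9·10/2 = 45
Σ LCP = 0 + 1 + 0 + 0 + 1 + 2 + 1 + 0 + 0 = 5
distinct = 45 − 5 = 40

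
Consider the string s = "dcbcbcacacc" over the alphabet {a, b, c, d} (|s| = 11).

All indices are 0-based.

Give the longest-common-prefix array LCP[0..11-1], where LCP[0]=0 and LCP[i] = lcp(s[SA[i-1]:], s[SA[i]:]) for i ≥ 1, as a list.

rank | idx | suffix
   0 |   6 | acacc
   1 |   8 | acc
   2 |   4 | bcacacc
   3 |   2 | bcbcacacc
   4 |  10 | c
   5 |   5 | cacacc
   6 |   7 | cacc
   7 |   3 | cbcacacc
   8 |   1 | cbcbcacacc
   9 |   9 | cc
  10 |   0 | dcbcbcacacc

SA = [6, 8, 4, 2, 10, 5, 7, 3, 1, 9, 0]
rank  pair      lcp
   1  s[6:],s[8:]  2  'ac'
   2  s[8:],s[4:]  0  ''
   3  s[4:],s[2:]  2  'bc'
   4  s[2:],s[10:]  0  ''
   5  s[10:],s[5:]  1  'c'
   6  s[5:],s[7:]  3  'cac'
   7  s[7:],s[3:]  1  'c'
   8  s[3:],s[1:]  3  'cbc'
   9  s[1:],s[9:]  1  'c'
  10  s[9:],s[0:]  0  ''

[0, 2, 0, 2, 0, 1, 3, 1, 3, 1, 0]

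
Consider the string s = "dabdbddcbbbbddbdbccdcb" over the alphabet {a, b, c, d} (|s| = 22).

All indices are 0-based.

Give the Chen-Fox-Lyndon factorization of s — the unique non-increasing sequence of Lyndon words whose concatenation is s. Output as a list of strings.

["d", "abdbddcbbbbddbdbccdcb"]

emit factor 1: 'd' (i=0, period=1)
emit factor 2: 'abdbddcbbbbddbdbccdcb' (i=1, period=21)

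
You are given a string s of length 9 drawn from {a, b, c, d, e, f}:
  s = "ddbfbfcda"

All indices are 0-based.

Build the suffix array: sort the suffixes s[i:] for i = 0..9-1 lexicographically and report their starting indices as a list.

rank | idx | suffix
   0 |   8 | a
   1 |   2 | bfbfcda
   2 |   4 | bfcda
   3 |   6 | cda
   4 |   7 | da
   5 |   1 | dbfbfcda
   6 |   0 | ddbfbfcda
   7 |   3 | fbfcda
   8 |   5 | fcda

[8, 2, 4, 6, 7, 1, 0, 3, 5]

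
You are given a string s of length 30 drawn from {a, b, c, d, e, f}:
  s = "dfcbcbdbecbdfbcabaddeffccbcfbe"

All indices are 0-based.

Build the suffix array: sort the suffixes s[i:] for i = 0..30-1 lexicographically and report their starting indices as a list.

[15, 17, 16, 13, 3, 25, 5, 10, 28, 7, 14, 2, 24, 4, 9, 23, 26, 6, 18, 19, 11, 0, 29, 8, 20, 12, 27, 1, 22, 21]

rank | idx | suffix
   0 |  15 | abaddeffccbcfbe
   1 |  17 | addeffccbcfbe
   2 |  16 | baddeffccbcfbe
   3 |  13 | bcabaddeffccbcfbe
   4 |   3 | bcbdbecbdfbcabaddeffccbcfbe
   5 |  25 | bcfbe
   6 |   5 | bdbecbdfbcabaddeffccbcfbe
   7 |  10 | bdfbcabaddeffccbcfbe
   8 |  28 | be
   9 |   7 | becbdfbcabaddeffccbcfbe
  10 |  14 | cabaddeffccbcfbe
  11 |   2 | cbcbdbecbdfbcabaddeffccbcfbe
  12 |  24 | cbcfbe
  13 |   4 | cbdbecbdfbcabaddeffccbcfbe
  14 |   9 | cbdfbcabaddeffccbcfbe
  15 |  23 | ccbcfbe
  16 |  26 | cfbe
  17 |   6 | dbecbdfbcabaddeffccbcfbe
  18 |  18 | ddeffccbcfbe
  19 |  19 | deffccbcfbe
  20 |  11 | dfbcabaddeffccbcfbe
  21 |   0 | dfcbcbdbecbdfbcabaddeffccbcfbe
  22 |  29 | e
  23 |   8 | ecbdfbcabaddeffccbcfbe
  24 |  20 | effccbcfbe
  25 |  12 | fbcabaddeffccbcfbe
  26 |  27 | fbe
  27 |   1 | fcbcbdbecbdfbcabaddeffccbcfbe
  28 |  22 | fccbcfbe
  29 |  21 | ffccbcfbe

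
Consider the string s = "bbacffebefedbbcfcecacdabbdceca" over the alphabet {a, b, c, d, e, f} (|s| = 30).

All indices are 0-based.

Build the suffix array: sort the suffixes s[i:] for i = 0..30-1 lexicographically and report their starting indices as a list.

[29, 22, 19, 2, 1, 0, 12, 23, 13, 24, 7, 28, 18, 20, 26, 16, 14, 3, 21, 11, 25, 6, 27, 17, 10, 8, 15, 5, 9, 4]

rank→(start, suffix):
  0 → (29, 'a')
  1 → (22, 'abbdceca')
  2 → (19, 'acdabbdceca')
  3 → (2, 'acffebefedbbcfcecacdabbdceca')
  4 → (1, 'bacffebefedbbcfcecacdabbdceca')
  5 → (0, 'bbacffebefedbbcfcecacdabbdceca')
  6 → (12, 'bbcfcecacdabbdceca')
  7 → (23, 'bbdceca')
  8 → (13, 'bcfcecacdabbdceca')
  9 → (24, 'bdceca')
  10 → (7, 'befedbbcfcecacdabbdceca')
  11 → (28, 'ca')
  12 → (18, 'cacdabbdceca')
  13 → (20, 'cdabbdceca')
  14 → (26, 'ceca')
  15 → (16, 'cecacdabbdceca')
  16 → (14, 'cfcecacdabbdceca')
  17 → (3, 'cffebefedbbcfcecacdabbdceca')
  18 → (21, 'dabbdceca')
  19 → (11, 'dbbcfcecacdabbdceca')
  20 → (25, 'dceca')
  21 → (6, 'ebefedbbcfcecacdabbdceca')
  22 → (27, 'eca')
  23 → (17, 'ecacdabbdceca')
  24 → (10, 'edbbcfcecacdabbdceca')
  25 → (8, 'efedbbcfcecacdabbdceca')
  26 → (15, 'fcecacdabbdceca')
  27 → (5, 'febefedbbcfcecacdabbdceca')
  28 → (9, 'fedbbcfcecacdabbdceca')
  29 → (4, 'ffebefedbbcfcecacdabbdceca')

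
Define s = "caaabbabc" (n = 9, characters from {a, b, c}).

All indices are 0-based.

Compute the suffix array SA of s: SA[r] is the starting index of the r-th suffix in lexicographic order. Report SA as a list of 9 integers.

[1, 2, 3, 6, 5, 4, 7, 8, 0]

rank→(start, suffix):
  0 → (1, 'aaabbabc')
  1 → (2, 'aabbabc')
  2 → (3, 'abbabc')
  3 → (6, 'abc')
  4 → (5, 'babc')
  5 → (4, 'bbabc')
  6 → (7, 'bc')
  7 → (8, 'c')
  8 → (0, 'caaabbabc')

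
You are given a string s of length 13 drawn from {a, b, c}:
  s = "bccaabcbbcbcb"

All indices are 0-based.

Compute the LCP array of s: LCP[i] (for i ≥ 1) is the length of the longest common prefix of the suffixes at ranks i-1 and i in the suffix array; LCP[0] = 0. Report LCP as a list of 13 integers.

sorted suffixes:
  #0 SA[0]=3  'aabcbbcbcb'
  #1 SA[1]=4  'abcbbcbcb'
  #2 SA[2]=12  'b'
  #3 SA[3]=7  'bbcbcb'
  #4 SA[4]=10  'bcb'
  #5 SA[5]=5  'bcbbcbcb'
  #6 SA[6]=8  'bcbcb'
  #7 SA[7]=0  'bccaabcbbcbcb'
  #8 SA[8]=2  'caabcbbcbcb'
  #9 SA[9]=11  'cb'
  #10 SA[10]=6  'cbbcbcb'
  #11 SA[11]=9  'cbcb'
  #12 SA[12]=1  'ccaabcbbcbcb'

SA = [3, 4, 12, 7, 10, 5, 8, 0, 2, 11, 6, 9, 1]
[i] adj suffixes → lcp
  [1] 3/4 → 1 ('a')
  [2] 4/12 → 0 ('')
  [3] 12/7 → 1 ('b')
  [4] 7/10 → 1 ('b')
  [5] 10/5 → 3 ('bcb')
  [6] 5/8 → 3 ('bcb')
  [7] 8/0 → 2 ('bc')
  [8] 0/2 → 0 ('')
  [9] 2/11 → 1 ('c')
  [10] 11/6 → 2 ('cb')
  [11] 6/9 → 2 ('cb')
  [12] 9/1 → 1 ('c')

[0, 1, 0, 1, 1, 3, 3, 2, 0, 1, 2, 2, 1]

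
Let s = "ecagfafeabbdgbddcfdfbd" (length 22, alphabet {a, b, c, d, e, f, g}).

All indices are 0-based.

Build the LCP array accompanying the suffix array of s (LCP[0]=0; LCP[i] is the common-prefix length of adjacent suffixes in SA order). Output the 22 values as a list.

rank→(start, suffix):
  0 → (8, 'abbdgbddcfdfbd')
  1 → (5, 'afeabbdgbddcfdfbd')
  2 → (2, 'agfafeabbdgbddcfdfbd')
  3 → (9, 'bbdgbddcfdfbd')
  4 → (20, 'bd')
  5 → (13, 'bddcfdfbd')
  6 → (10, 'bdgbddcfdfbd')
  7 → (1, 'cagfafeabbdgbddcfdfbd')
  8 → (16, 'cfdfbd')
  9 → (21, 'd')
  10 → (15, 'dcfdfbd')
  11 → (14, 'ddcfdfbd')
  12 → (18, 'dfbd')
  13 → (11, 'dgbddcfdfbd')
  14 → (7, 'eabbdgbddcfdfbd')
  15 → (0, 'ecagfafeabbdgbddcfdfbd')
  16 → (4, 'fafeabbdgbddcfdfbd')
  17 → (19, 'fbd')
  18 → (17, 'fdfbd')
  19 → (6, 'feabbdgbddcfdfbd')
  20 → (12, 'gbddcfdfbd')
  21 → (3, 'gfafeabbdgbddcfdfbd')

SA = [8, 5, 2, 9, 20, 13, 10, 1, 16, 21, 15, 14, 18, 11, 7, 0, 4, 19, 17, 6, 12, 3]
rank  pair      lcp
   1  s[8:],s[5:]  1  'a'
   2  s[5:],s[2:]  1  'a'
   3  s[2:],s[9:]  0  ''
   4  s[9:],s[20:]  1  'b'
   5  s[20:],s[13:]  2  'bd'
   6  s[13:],s[10:]  2  'bd'
   7  s[10:],s[1:]  0  ''
   8  s[1:],s[16:]  1  'c'
   9  s[16:],s[21:]  0  ''
  10  s[21:],s[15:]  1  'd'
  11  s[15:],s[14:]  1  'd'
  12  s[14:],s[18:]  1  'd'
  13  s[18:],s[11:]  1  'd'
  14  s[11:],s[7:]  0  ''
  15  s[7:],s[0:]  1  'e'
  16  s[0:],s[4:]  0  ''
  17  s[4:],s[19:]  1  'f'
  18  s[19:],s[17:]  1  'f'
  19  s[17:],s[6:]  1  'f'
  20  s[6:],s[12:]  0  ''
  21  s[12:],s[3:]  1  'g'

[0, 1, 1, 0, 1, 2, 2, 0, 1, 0, 1, 1, 1, 1, 0, 1, 0, 1, 1, 1, 0, 1]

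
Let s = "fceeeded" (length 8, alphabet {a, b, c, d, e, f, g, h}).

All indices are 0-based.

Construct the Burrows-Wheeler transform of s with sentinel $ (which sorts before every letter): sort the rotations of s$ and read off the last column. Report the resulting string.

dfeedeec$

rank  rotation   last
    0  $fceeeded  d
    1  ceeeded$f  f
    2  d$fceeede  e
    3  ded$fceee  e
    4  ed$fceeed  d
    5  eded$fcee  e
    6  eeded$fce  e
    7  eeeded$fc  c
    8  fceeeded$  $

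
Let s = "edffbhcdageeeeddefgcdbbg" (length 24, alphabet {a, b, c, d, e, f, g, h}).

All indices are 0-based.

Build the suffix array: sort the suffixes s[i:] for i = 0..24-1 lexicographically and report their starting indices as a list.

rank | idx | suffix
   0 |   8 | ageeeeddefgcdbbg
   1 |  21 | bbg
   2 |  22 | bg
   3 |   4 | bhcdageeeeddefgcdbbg
   4 |   6 | cdageeeeddefgcdbbg
   5 |  19 | cdbbg
   6 |   7 | dageeeeddefgcdbbg
   7 |  20 | dbbg
   8 |  14 | ddefgcdbbg
   9 |  15 | defgcdbbg
  10 |   1 | dffbhcdageeeeddefgcdbbg
  11 |  13 | eddefgcdbbg
  12 |   0 | edffbhcdageeeeddefgcdbbg
  13 |  12 | eeddefgcdbbg
  14 |  11 | eeeddefgcdbbg
  15 |  10 | eeeeddefgcdbbg
  16 |  16 | efgcdbbg
  17 |   3 | fbhcdageeeeddefgcdbbg
  18 |   2 | ffbhcdageeeeddefgcdbbg
  19 |  17 | fgcdbbg
  20 |  23 | g
  21 |  18 | gcdbbg
  22 |   9 | geeeeddefgcdbbg
  23 |   5 | hcdageeeeddefgcdbbg

[8, 21, 22, 4, 6, 19, 7, 20, 14, 15, 1, 13, 0, 12, 11, 10, 16, 3, 2, 17, 23, 18, 9, 5]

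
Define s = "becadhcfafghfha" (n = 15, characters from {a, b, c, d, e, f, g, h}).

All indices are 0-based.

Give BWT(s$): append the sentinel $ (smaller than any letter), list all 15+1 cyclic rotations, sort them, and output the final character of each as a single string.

rank  rotation          last
    0  $becadhcfafghfha  a
    1  a$becadhcfafghfh  h
    2  adhcfafghfha$bec  c
    3  afghfha$becadhcf  f
    4  becadhcfafghfha$  $
    5  cadhcfafghfha$be  e
    6  cfafghfha$becadh  h
    7  dhcfafghfha$beca  a
    8  ecadhcfafghfha$b  b
    9  fafghfha$becadhc  c
   10  fghfha$becadhcfa  a
   11  fha$becadhcfafgh  h
   12  ghfha$becadhcfaf  f
   13  ha$becadhcfafghf  f
   14  hcfafghfha$becad  d
   15  hfha$becadhcfafg  g

ahcf$ehabcahffdg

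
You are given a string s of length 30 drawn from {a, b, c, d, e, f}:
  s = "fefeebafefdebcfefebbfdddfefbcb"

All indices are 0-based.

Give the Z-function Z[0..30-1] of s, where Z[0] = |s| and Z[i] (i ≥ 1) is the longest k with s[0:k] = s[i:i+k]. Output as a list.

Z[0]=30
i=1: i≥r, start 0; Z[1]=0
i=2: i≥r, start 0; Z[2]=2 grow→box=[2,4)
i=3: min(r-i=1, Z[1]=0)=0; Z[3]=0
i=4: i≥r, start 0; Z[4]=0
i=5: i≥r, start 0; Z[5]=0
i=6: i≥r, start 0; Z[6]=0
i=7: i≥r, start 0; Z[7]=3 grow→box=[7,10)
i=8: min(r-i=2, Z[1]=0)=0; Z[8]=0
i=9: min(r-i=1, Z[2]=2)=1; Z[9]=1
i=10: i≥r, start 0; Z[10]=0
i=11: i≥r, start 0; Z[11]=0
i=12: i≥r, start 0; Z[12]=0
i=13: i≥r, start 0; Z[13]=0
i=14: i≥r, start 0; Z[14]=4 grow→box=[14,18)
i=15: min(r-i=3, Z[1]=0)=0; Z[15]=0
i=16: min(r-i=2, Z[2]=2)=2; Z[16]=2
i=17: min(r-i=1, Z[3]=0)=0; Z[17]=0
i=18: i≥r, start 0; Z[18]=0
i=19: i≥r, start 0; Z[19]=0
i=20: i≥r, start 0; Z[20]=1 grow→box=[20,21)
i=21: i≥r, start 0; Z[21]=0
i=22: i≥r, start 0; Z[22]=0
i=23: i≥r, start 0; Z[23]=0
i=24: i≥r, start 0; Z[24]=3 grow→box=[24,27)
i=25: min(r-i=2, Z[1]=0)=0; Z[25]=0
i=26: min(r-i=1, Z[2]=2)=1; Z[26]=1
i=27: i≥r, start 0; Z[27]=0
i=28: i≥r, start 0; Z[28]=0
i=29: i≥r, start 0; Z[29]=0

[30, 0, 2, 0, 0, 0, 0, 3, 0, 1, 0, 0, 0, 0, 4, 0, 2, 0, 0, 0, 1, 0, 0, 0, 3, 0, 1, 0, 0, 0]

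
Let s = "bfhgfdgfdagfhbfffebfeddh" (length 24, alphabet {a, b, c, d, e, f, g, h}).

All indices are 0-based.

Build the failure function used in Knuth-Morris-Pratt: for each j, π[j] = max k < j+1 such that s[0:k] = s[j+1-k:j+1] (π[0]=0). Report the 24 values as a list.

π[0] = 0
j=1 s[j]='f': π[1]=0 (border '')
j=2 s[j]='h': π[2]=0 (border '')
j=3 s[j]='g': π[3]=0 (border '')
j=4 s[j]='f': π[4]=0 (border '')
j=5 s[j]='d': π[5]=0 (border '')
j=6 s[j]='g': π[6]=0 (border '')
j=7 s[j]='f': π[7]=0 (border '')
j=8 s[j]='d': π[8]=0 (border '')
j=9 s[j]='a': π[9]=0 (border '')
j=10 s[j]='g': π[10]=0 (border '')
j=11 s[j]='f': π[11]=0 (border '')
j=12 s[j]='h': π[12]=0 (border '')
j=13 s[j]='b': π[13]=1 (border 'b')
j=14 s[j]='f': π[14]=2 (border 'bf')
j=15 s[j]='f': k: 2→0; π[15]=0 (border '')
j=16 s[j]='f': π[16]=0 (border '')
j=17 s[j]='e': π[17]=0 (border '')
j=18 s[j]='b': π[18]=1 (border 'b')
j=19 s[j]='f': π[19]=2 (border 'bf')
j=20 s[j]='e': k: 2→0; π[20]=0 (border '')
j=21 s[j]='d': π[21]=0 (border '')
j=22 s[j]='d': π[22]=0 (border '')
j=23 s[j]='h': π[23]=0 (border '')

[0, 0, 0, 0, 0, 0, 0, 0, 0, 0, 0, 0, 0, 1, 2, 0, 0, 0, 1, 2, 0, 0, 0, 0]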